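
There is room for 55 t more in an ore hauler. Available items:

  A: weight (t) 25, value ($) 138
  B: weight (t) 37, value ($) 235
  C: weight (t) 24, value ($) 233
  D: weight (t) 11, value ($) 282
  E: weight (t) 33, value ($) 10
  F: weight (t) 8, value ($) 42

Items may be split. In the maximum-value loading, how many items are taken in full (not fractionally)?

Greedy by value/weight ratio, highest first.
Ratios (sorted): D 25.64, C 9.71, B 6.35, A 5.52, F 5.25, E 0.30
take D (11 @ 282); take C (24 @ 233); take 20/37 of B → 127.03. Capacity used 55/55.
2 item(s) taken whole; one partial (take 20/37 of B).

2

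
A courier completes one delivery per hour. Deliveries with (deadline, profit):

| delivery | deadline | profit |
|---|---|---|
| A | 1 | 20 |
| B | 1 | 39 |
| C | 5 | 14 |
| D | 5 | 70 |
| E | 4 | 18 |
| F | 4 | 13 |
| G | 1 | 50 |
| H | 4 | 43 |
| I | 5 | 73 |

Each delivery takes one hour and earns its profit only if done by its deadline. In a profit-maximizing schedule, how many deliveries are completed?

Profit order: I=73 D=70 G=50 H=43 B=39 A=20 E=18 C=14 F=13
Assign: I→slot 5, D→slot 4, G→slot 1, H→slot 3, B skipped, A skipped, E→slot 2, C skipped, F skipped.
Slots: [1:G] [2:E] [3:H] [4:D] [5:I]
5 of 9 scheduled.

5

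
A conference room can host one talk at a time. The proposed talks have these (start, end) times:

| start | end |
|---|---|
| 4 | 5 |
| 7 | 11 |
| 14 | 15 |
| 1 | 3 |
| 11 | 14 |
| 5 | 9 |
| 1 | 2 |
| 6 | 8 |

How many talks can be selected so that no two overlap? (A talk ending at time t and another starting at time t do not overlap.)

5

Greedy by earliest finish: after sorting by end time, pick each interval compatible with the last pick.
Sorted by end: (1,2)  (1,3)  (4,5)  (6,8)  (5,9)  (7,11)  (11,14)  (14,15)
take (1,2); take (4,5); take (6,8); take (11,14); take (14,15).
Selected 5 talks.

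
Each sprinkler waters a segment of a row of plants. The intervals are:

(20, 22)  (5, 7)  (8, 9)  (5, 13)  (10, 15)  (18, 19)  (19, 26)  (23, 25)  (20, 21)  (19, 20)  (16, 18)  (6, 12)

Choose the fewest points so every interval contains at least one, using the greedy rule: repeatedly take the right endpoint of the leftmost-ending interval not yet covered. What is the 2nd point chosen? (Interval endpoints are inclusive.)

9

By right end: [5,7]  [8,9]  [6,12]  [5,13]  [10,15]  [16,18]  [18,19]  [19,20]  [20,21]  [20,22]  [23,25]  [19,26]
[5,7] uncovered → point at 7; [8,9] uncovered → point at 9; [10,15] uncovered → point at 15; [16,18] uncovered → point at 18; [19,20] uncovered → point at 20; [23,25] uncovered → point at 25.
Points: 7, 9, 15, 18, 20, 25 (6 total).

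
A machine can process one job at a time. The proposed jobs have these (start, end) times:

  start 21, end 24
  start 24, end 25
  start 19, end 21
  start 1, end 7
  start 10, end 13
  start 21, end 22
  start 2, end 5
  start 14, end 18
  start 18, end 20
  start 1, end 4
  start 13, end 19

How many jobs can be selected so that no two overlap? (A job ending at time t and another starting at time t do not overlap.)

Greedy by earliest finish: after sorting by end time, pick each interval compatible with the last pick.
Sorted by end: (1,4)  (2,5)  (1,7)  (10,13)  (14,18)  (13,19)  (18,20)  (19,21)  (21,22)  (21,24)  (24,25)
take (1,4); skip (2,5); take (10,13); take (14,18); skip (13,19); take (18,20); take (21,22); take (24,25).
Selected 6 jobs.

6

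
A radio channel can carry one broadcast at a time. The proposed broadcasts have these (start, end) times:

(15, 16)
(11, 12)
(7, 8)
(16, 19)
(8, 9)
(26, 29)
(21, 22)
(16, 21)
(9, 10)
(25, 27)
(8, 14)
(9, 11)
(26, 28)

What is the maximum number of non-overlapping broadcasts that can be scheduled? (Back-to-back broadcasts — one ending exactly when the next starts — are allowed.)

8

Greedy by earliest finish: after sorting by end time, pick each interval compatible with the last pick.
By end time: (7,8), (8,9), (9,10), (9,11), (11,12), (8,14), (15,16), (16,19), (16,21), (21,22), (25,27), (26,28), (26,29).
Pick (7,8); next start ≥ 8 → (8,9); next start ≥ 9 → (9,10); next start ≥ 10 → (11,12); next start ≥ 12 → (15,16); next start ≥ 16 → (16,19); next start ≥ 19 → (21,22); next start ≥ 22 → (25,27).
Selected 8 broadcasts.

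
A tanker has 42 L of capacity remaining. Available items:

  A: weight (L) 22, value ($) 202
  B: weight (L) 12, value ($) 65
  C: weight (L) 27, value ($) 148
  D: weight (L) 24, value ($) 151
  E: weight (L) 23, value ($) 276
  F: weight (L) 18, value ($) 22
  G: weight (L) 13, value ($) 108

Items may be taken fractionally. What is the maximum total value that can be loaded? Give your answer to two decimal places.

450.45

Ratios (sorted): E 12.00, A 9.18, G 8.31, D 6.29, C 5.48, B 5.42, F 1.22
take E (23 @ 276); take 19/22 of A → 174.45. Capacity used 42/42.
Total value = 450.45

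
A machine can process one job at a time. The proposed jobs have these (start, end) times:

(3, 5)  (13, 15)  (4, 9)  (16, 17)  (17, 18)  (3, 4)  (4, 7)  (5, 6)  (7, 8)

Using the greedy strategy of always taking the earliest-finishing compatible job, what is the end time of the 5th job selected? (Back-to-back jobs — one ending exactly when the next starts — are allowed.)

17

Order by finish time; keep every interval that doesn't clash with the previous kept one.
By end time: (3,4), (3,5), (5,6), (4,7), (7,8), (4,9), (13,15), (16,17), (17,18).
Pick (3,4); next start ≥ 4 → (5,6); next start ≥ 6 → (7,8); next start ≥ 8 → (13,15); next start ≥ 15 → (16,17); next start ≥ 17 → (17,18).
Selected: (3,4) (5,6) (7,8) (13,15) (16,17) (17,18)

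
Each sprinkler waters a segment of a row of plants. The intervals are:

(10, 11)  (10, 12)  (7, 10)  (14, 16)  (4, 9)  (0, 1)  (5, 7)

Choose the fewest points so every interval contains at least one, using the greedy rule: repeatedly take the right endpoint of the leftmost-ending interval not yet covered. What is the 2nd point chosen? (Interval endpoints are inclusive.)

7

Sorted: [0,1] [5,7] [4,9] [7,10] [10,11] [10,12] [14,16]
{[0,1]} hit by 1; {[5,7],[4,9],[7,10]} hit by 7; {[10,11],[10,12]} hit by 11; {[14,16]} hit by 16.
Points: 1, 7, 11, 16 (4 total).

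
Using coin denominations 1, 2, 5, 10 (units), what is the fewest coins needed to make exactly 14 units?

3

Greedy: take as many of the largest coin as possible, then repeat with the remainder.
14 = 1×10 + 2×2
Total coins = 1 + 2 = 3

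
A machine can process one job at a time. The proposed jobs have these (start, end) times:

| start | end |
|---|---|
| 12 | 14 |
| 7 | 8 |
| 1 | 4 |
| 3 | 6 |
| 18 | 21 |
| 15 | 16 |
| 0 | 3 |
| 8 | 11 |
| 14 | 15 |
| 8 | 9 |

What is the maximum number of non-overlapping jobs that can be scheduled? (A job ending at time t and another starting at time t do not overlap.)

Sort by end time and greedily take each interval whose start is ≥ the last chosen end.
Sorted by end: (0,3)  (1,4)  (3,6)  (7,8)  (8,9)  (8,11)  (12,14)  (14,15)  (15,16)  (18,21)
take (0,3); skip (1,4); take (3,6); take (7,8); take (8,9); take (12,14); take (14,15); take (15,16); take (18,21).
Selected 8 jobs.

8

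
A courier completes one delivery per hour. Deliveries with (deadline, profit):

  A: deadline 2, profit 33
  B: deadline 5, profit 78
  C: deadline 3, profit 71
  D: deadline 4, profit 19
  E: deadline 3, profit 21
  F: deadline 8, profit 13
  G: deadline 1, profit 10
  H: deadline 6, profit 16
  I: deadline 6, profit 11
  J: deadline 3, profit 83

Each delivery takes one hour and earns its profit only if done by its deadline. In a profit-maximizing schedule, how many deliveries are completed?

Sort by profit descending; place each in the latest free slot ≤ its deadline.
Profit order: J=83 B=78 C=71 A=33 E=21 D=19 H=16 F=13 I=11 G=10
Assign: J→slot 3, B→slot 5, C→slot 2, A→slot 1, E skipped, D→slot 4, H→slot 6, F→slot 8, I skipped, G skipped.
Slots: [1:A] [2:C] [3:J] [4:D] [5:B] [6:H] [8:F]
7 of 10 scheduled.

7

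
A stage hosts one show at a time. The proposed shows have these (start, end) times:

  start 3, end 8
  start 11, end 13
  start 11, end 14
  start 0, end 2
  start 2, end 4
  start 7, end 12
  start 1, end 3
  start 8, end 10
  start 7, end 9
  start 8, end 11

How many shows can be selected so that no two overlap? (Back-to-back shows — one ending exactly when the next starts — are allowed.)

By end time: (0,2), (1,3), (2,4), (3,8), (7,9), (8,10), (8,11), (7,12), (11,13), (11,14).
Pick (0,2); next start ≥ 2 → (2,4); next start ≥ 4 → (7,9); next start ≥ 9 → (11,13).
Selected 4 shows.

4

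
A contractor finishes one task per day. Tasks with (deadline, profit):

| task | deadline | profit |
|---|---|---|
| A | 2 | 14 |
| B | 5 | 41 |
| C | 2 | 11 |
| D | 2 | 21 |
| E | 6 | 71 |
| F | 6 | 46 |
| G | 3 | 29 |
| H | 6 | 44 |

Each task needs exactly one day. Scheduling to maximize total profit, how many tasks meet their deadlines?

6

Sort by profit descending; place each in the latest free slot ≤ its deadline.
By profit: E(d6,71), F(d6,46), H(d6,44), B(d5,41), G(d3,29), D(d2,21), A(d2,14), C(d2,11)
E→slot 6; F→slot 5; H→slot 4; B→slot 3; G→slot 2; D→slot 1; A skipped; C skipped.
6 of 8 scheduled.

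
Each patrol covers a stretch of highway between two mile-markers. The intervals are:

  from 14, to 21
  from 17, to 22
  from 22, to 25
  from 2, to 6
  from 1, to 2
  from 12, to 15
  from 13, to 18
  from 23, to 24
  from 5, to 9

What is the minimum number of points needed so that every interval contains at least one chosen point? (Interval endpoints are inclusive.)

Sorted: [1,2] [2,6] [5,9] [12,15] [13,18] [14,21] [17,22] [23,24] [22,25]
{[1,2],[2,6]} hit by 2; {[5,9]} hit by 9; {[12,15],[13,18],[14,21]} hit by 15; {[17,22]} hit by 22; {[23,24],[22,25]} hit by 24.
Points: 2, 9, 15, 22, 24 (5 total).

5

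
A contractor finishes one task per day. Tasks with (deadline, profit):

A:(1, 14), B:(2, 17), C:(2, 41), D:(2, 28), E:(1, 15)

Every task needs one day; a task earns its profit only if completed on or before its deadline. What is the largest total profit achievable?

69

Take jobs in profit order; each goes to the latest open slot no later than its deadline.
Profit order: C=41 D=28 B=17 E=15 A=14
Assign: C→slot 2, D→slot 1, B skipped, E skipped, A skipped.
Slots: [1:D] [2:C]
Profit = 28 + 41 = 69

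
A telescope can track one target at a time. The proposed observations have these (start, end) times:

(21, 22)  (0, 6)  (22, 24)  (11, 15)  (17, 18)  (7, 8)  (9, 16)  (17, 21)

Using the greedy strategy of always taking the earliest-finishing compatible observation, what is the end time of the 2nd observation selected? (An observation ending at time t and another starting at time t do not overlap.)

8

Sorted by end: (0,6)  (7,8)  (11,15)  (9,16)  (17,18)  (17,21)  (21,22)  (22,24)
take (0,6); take (7,8); take (11,15); skip (9,16); take (17,18); skip (17,21); take (21,22); take (22,24).
Selected: (0,6) (7,8) (11,15) (17,18) (21,22) (22,24)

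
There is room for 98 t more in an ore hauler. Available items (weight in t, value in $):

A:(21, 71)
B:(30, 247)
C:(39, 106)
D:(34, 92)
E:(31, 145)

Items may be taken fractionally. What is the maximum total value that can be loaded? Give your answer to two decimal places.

506.49

Sort by value per unit weight and fill in that order.
Ratios (sorted): B 8.23, E 4.68, A 3.38, C 2.72, D 2.71
take B (30 @ 247); take E (31 @ 145); take A (21 @ 71); take 16/39 of C → 43.49. Capacity used 98/98.
Total value = 506.49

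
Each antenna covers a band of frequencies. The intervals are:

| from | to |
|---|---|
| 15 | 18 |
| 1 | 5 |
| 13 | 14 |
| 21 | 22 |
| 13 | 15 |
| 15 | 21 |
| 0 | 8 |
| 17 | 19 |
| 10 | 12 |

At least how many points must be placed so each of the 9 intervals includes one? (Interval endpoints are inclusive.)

Process intervals by earliest right end; each time one isn't hit yet, stab at its right endpoint.
By right end: [1,5]  [0,8]  [10,12]  [13,14]  [13,15]  [15,18]  [17,19]  [15,21]  [21,22]
[1,5] uncovered → point at 5; [10,12] uncovered → point at 12; [13,14] uncovered → point at 14; [15,18] uncovered → point at 18; [21,22] uncovered → point at 22.
Points: 5, 12, 14, 18, 22 (5 total).

5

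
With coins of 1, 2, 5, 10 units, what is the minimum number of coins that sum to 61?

Greedy: take as many of the largest coin as possible, then repeat with the remainder.
61 − 6×10→1 − 1×1→0
Total coins = 6 + 1 = 7

7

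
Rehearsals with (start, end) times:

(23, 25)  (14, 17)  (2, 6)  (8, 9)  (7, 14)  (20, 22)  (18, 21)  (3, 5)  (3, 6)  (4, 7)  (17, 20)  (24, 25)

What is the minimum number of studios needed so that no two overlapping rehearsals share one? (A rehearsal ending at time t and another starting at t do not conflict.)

The answer is the maximum number of intervals overlapping at any instant.
Events (time:±→running): 2:+→1 3:+→2 3:+→3 4:+→4 … peak 4.

4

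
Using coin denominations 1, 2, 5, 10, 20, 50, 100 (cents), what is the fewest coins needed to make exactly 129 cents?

5

129 − 1×100→29 − 1×20→9 − 1×5→4 − 2×2→0
Total coins = 1 + 1 + 1 + 2 = 5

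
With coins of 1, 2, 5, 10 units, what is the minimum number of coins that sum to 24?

4

24 − 2×10→4 − 2×2→0
Total coins = 2 + 2 = 4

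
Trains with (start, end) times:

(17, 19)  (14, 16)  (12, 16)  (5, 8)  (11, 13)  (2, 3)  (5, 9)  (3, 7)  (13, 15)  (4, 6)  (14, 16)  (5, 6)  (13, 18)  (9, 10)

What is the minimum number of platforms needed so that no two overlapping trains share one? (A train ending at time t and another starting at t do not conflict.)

The answer is the maximum number of intervals overlapping at any instant.
Events (time:±→running): 2:+→1 3:-→0 3:+→1 4:+→2 5:+→3 5:+→4 5:+→5 … peak 5.

5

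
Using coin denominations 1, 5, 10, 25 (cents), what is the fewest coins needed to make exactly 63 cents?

6

Use the largest denomination that fits, subtract, and repeat.
63 − 2×25→13 − 1×10→3 − 3×1→0
Total coins = 2 + 1 + 3 = 6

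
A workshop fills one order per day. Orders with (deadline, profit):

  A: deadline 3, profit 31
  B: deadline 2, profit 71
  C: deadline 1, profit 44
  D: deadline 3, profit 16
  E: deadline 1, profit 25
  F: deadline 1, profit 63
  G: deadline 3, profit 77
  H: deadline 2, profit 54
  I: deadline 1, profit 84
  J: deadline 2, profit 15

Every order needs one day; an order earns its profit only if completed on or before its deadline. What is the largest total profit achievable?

232

Sort by profit descending; place each in the latest free slot ≤ its deadline.
Profit order: I=84 G=77 B=71 F=63 H=54 C=44 A=31 E=25 D=16 J=15
Assign: I→slot 1, G→slot 3, B→slot 2, F skipped, H skipped, C skipped, A skipped, E skipped, D skipped, J skipped.
Slots: [1:I] [2:B] [3:G]
Profit = 84 + 71 + 77 = 232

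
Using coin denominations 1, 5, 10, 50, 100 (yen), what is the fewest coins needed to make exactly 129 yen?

Greedy: take as many of the largest coin as possible, then repeat with the remainder.
129 = 1×100 + 2×10 + 1×5 + 4×1
Total coins = 1 + 2 + 1 + 4 = 8

8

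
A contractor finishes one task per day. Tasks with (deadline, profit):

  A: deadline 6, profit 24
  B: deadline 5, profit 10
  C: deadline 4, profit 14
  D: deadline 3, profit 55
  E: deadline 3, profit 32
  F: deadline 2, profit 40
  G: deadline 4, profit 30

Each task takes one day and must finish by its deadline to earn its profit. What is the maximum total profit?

191

Take jobs in profit order; each goes to the latest open slot no later than its deadline.
Profit order: D=55 F=40 E=32 G=30 A=24 C=14 B=10
Assign: D→slot 3, F→slot 2, E→slot 1, G→slot 4, A→slot 6, C skipped, B→slot 5.
Slots: [1:E] [2:F] [3:D] [4:G] [5:B] [6:A]
Profit = 32 + 40 + 55 + 30 + 10 + 24 = 191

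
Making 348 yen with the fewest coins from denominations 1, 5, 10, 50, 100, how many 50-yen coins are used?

0

348 = 3×100 + 4×10 + 1×5 + 3×1
Count of 50: 0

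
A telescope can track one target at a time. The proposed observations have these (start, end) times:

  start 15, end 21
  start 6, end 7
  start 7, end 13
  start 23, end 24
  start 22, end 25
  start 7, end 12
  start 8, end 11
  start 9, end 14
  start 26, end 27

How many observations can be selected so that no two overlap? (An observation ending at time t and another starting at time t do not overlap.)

Sort by end time and greedily take each interval whose start is ≥ the last chosen end.
By end time: (6,7), (8,11), (7,12), (7,13), (9,14), (15,21), (23,24), (22,25), (26,27).
Pick (6,7); next start ≥ 7 → (8,11); next start ≥ 11 → (15,21); next start ≥ 21 → (23,24); next start ≥ 24 → (26,27).
Selected 5 observations.

5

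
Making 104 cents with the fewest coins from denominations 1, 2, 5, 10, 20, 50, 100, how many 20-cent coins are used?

104 = 1×100 + 2×2
Count of 20: 0

0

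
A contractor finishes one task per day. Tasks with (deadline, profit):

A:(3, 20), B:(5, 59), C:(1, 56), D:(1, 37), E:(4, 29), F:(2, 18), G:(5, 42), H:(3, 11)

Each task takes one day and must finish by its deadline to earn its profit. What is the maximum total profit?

Take jobs in profit order; each goes to the latest open slot no later than its deadline.
Profit order: B=59 C=56 G=42 D=37 E=29 A=20 F=18 H=11
Assign: B→slot 5, C→slot 1, G→slot 4, D skipped, E→slot 3, A→slot 2, F skipped, H skipped.
Slots: [1:C] [2:A] [3:E] [4:G] [5:B]
Profit = 56 + 20 + 29 + 42 + 59 = 206

206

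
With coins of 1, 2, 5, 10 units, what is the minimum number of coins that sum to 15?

15 = 1×10 + 1×5
Total coins = 1 + 1 = 2

2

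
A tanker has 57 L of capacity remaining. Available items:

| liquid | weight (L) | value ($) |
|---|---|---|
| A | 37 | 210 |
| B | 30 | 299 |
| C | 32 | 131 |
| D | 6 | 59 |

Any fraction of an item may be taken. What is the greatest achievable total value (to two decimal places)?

477.19

Ratios (sorted): B 9.97, D 9.83, A 5.68, C 4.09
take B (30 @ 299); take D (6 @ 59); take 21/37 of A → 119.19. Capacity used 57/57.
Total value = 477.19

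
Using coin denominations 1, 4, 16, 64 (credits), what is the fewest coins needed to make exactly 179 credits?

8

179 − 2×64→51 − 3×16→3 − 3×1→0
Total coins = 2 + 3 + 3 = 8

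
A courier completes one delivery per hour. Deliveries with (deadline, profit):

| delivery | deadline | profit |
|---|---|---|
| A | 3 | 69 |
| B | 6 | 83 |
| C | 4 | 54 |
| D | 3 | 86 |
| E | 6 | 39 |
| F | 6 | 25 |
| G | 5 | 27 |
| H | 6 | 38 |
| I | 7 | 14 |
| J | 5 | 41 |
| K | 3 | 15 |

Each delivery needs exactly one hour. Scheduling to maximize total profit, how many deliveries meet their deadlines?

7

By profit: D(d3,86), B(d6,83), A(d3,69), C(d4,54), J(d5,41), E(d6,39), H(d6,38), G(d5,27), F(d6,25), K(d3,15), I(d7,14)
D→slot 3; B→slot 6; A→slot 2; C→slot 4; J→slot 5; E→slot 1; H skipped; G skipped; F skipped; K skipped; I→slot 7.
7 of 11 scheduled.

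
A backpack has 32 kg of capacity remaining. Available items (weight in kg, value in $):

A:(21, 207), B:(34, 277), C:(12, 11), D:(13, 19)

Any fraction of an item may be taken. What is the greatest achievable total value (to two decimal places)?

Ratios (sorted): A 9.86, B 8.15, D 1.46, C 0.92
take A (21 @ 207); take 11/34 of B → 89.62. Capacity used 32/32.
Total value = 296.62

296.62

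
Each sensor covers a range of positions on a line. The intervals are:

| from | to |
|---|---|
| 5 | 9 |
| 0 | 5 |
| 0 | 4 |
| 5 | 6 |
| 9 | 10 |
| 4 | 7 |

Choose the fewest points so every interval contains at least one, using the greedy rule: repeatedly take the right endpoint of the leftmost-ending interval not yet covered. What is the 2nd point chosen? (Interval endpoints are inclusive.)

6

Sort by right endpoint; whenever an interval is uncovered, place a point at its right end.
Sorted: [0,4] [0,5] [5,6] [4,7] [5,9] [9,10]
{[0,4],[0,5]} hit by 4; {[5,6],[4,7],[5,9]} hit by 6; {[9,10]} hit by 10.
Points: 4, 6, 10 (3 total).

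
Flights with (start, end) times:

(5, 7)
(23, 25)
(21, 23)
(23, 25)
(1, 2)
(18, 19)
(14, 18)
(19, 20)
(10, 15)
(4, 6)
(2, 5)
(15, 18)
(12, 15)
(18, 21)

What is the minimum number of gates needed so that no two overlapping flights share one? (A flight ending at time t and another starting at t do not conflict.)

3

Count concurrent intervals with a sweep; the peak is the room count.
starts: [1, 2, 4, 5, 10, 12, 14, 15, 18, 18, 19, 21, 23, 23]
ends:   [2, 5, 6, 7, 15, 15, 18, 18, 19, 20, 21, 23, 25, 25]
s1→1 e2→0 s2→1 s4→2 e5→1 s5→2 e6→1 e7→0 s10→1 s12→2 s14→3  — peak 3.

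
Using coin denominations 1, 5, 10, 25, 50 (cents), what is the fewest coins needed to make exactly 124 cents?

8

Use the largest denomination that fits, subtract, and repeat.
124 = 2×50 + 2×10 + 4×1
Total coins = 2 + 2 + 4 = 8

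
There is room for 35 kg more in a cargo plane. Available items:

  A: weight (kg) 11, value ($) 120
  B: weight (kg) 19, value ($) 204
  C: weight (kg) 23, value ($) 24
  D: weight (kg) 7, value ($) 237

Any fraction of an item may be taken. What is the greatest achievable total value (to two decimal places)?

Order: D (237/7=33.86) > A (120/11=10.91) > B (204/19=10.74) > C (24/23=1.04)
Fill: take D (7 @ 237) → take A (11 @ 120) → take 17/19 of B → 182.53; 35/35 used.
Total value = 539.53

539.53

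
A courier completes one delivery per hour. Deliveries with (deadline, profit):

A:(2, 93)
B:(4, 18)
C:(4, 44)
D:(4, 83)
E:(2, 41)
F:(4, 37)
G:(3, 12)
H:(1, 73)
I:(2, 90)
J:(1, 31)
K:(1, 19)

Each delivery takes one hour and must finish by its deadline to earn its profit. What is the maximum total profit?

By profit: A(d2,93), I(d2,90), D(d4,83), H(d1,73), C(d4,44), E(d2,41), F(d4,37), J(d1,31), K(d1,19), B(d4,18), G(d3,12)
A→slot 2; I→slot 1; D→slot 4; H skipped; C→slot 3; E skipped; F skipped; J skipped; K skipped; B skipped; G skipped.
Profit = 90 + 93 + 44 + 83 = 310

310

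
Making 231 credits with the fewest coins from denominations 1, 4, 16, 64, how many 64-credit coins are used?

3

Greedy: take as many of the largest coin as possible, then repeat with the remainder.
231 − 3×64→39 − 2×16→7 − 1×4→3 − 3×1→0
Count of 64: 3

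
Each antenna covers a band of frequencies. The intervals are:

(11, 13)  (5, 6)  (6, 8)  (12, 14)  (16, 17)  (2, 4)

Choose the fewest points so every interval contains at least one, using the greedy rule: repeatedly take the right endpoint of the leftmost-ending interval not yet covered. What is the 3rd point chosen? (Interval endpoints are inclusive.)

Process intervals by earliest right end; each time one isn't hit yet, stab at its right endpoint.
By right end: [2,4]  [5,6]  [6,8]  [11,13]  [12,14]  [16,17]
[2,4] uncovered → point at 4; [5,6] uncovered → point at 6; [11,13] uncovered → point at 13; [16,17] uncovered → point at 17.
Points: 4, 6, 13, 17 (4 total).

13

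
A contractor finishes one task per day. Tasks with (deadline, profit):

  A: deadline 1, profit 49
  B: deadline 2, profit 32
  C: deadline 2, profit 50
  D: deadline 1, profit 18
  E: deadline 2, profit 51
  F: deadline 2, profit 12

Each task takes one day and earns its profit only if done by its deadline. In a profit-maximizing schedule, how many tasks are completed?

2

Profit order: E=51 C=50 A=49 B=32 D=18 F=12
Assign: E→slot 2, C→slot 1, A skipped, B skipped, D skipped, F skipped.
Slots: [1:C] [2:E]
2 of 6 scheduled.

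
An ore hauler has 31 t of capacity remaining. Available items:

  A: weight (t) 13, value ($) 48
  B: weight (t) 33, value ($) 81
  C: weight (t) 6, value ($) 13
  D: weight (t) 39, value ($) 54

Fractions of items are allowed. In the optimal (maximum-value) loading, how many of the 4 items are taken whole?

Greedy by value/weight ratio, highest first.
Order: A (48/13=3.69) > B (81/33=2.45) > C (13/6=2.17) > D (54/39=1.38)
Fill: take A (13 @ 48) → take 18/33 of B → 44.18; 31/31 used.
1 item(s) taken whole; one partial (take 18/33 of B).

1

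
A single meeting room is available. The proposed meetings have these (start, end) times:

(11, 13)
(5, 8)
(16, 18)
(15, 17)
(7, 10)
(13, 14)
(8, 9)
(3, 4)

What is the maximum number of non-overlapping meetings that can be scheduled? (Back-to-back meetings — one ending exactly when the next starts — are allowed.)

6

By end time: (3,4), (5,8), (8,9), (7,10), (11,13), (13,14), (15,17), (16,18).
Pick (3,4); next start ≥ 4 → (5,8); next start ≥ 8 → (8,9); next start ≥ 9 → (11,13); next start ≥ 13 → (13,14); next start ≥ 14 → (15,17).
Selected 6 meetings.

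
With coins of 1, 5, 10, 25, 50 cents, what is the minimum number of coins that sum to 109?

7

109 − 2×50→9 − 1×5→4 − 4×1→0
Total coins = 2 + 1 + 4 = 7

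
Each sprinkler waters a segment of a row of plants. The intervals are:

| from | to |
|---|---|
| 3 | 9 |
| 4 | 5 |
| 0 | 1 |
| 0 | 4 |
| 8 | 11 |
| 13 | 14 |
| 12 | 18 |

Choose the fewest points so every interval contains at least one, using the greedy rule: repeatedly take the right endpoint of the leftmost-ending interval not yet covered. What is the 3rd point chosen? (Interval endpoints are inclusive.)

11

Sorted: [0,1] [0,4] [4,5] [3,9] [8,11] [13,14] [12,18]
{[0,1],[0,4]} hit by 1; {[4,5],[3,9]} hit by 5; {[8,11]} hit by 11; {[13,14],[12,18]} hit by 14.
Points: 1, 5, 11, 14 (4 total).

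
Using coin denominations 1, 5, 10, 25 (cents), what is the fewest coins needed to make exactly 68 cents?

7

Use the largest denomination that fits, subtract, and repeat.
68 − 2×25→18 − 1×10→8 − 1×5→3 − 3×1→0
Total coins = 2 + 1 + 1 + 3 = 7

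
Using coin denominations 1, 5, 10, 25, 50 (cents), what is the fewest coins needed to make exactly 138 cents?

7

Use the largest denomination that fits, subtract, and repeat.
138 = 2×50 + 1×25 + 1×10 + 3×1
Total coins = 2 + 1 + 1 + 3 = 7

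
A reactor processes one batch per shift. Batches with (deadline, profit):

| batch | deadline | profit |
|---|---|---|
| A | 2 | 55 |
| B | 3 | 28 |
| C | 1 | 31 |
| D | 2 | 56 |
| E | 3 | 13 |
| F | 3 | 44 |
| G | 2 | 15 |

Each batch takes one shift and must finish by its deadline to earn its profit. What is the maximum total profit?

By profit: D(d2,56), A(d2,55), F(d3,44), C(d1,31), B(d3,28), G(d2,15), E(d3,13)
D→slot 2; A→slot 1; F→slot 3; C skipped; B skipped; G skipped; E skipped.
Profit = 55 + 56 + 44 = 155

155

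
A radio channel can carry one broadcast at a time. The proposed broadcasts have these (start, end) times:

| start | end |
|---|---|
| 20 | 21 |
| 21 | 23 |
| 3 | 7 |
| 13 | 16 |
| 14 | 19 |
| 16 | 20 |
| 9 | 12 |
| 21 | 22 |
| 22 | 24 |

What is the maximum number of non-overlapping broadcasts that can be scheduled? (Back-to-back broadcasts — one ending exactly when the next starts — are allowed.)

7

Sort by end time and greedily take each interval whose start is ≥ the last chosen end.
Sorted by end: (3,7)  (9,12)  (13,16)  (14,19)  (16,20)  (20,21)  (21,22)  (21,23)  (22,24)
take (3,7); take (9,12); take (13,16); take (16,20); take (20,21); take (21,22); skip (21,23); take (22,24).
Selected 7 broadcasts.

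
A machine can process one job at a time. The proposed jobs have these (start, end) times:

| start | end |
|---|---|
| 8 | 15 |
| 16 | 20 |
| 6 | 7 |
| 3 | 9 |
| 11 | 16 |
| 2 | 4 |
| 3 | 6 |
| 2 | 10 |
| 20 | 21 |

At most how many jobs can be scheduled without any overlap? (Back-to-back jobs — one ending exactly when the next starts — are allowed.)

Sorted by end: (2,4)  (3,6)  (6,7)  (3,9)  (2,10)  (8,15)  (11,16)  (16,20)  (20,21)
take (2,4); skip (3,6); take (6,7); take (8,15); take (16,20); take (20,21).
Selected 5 jobs.

5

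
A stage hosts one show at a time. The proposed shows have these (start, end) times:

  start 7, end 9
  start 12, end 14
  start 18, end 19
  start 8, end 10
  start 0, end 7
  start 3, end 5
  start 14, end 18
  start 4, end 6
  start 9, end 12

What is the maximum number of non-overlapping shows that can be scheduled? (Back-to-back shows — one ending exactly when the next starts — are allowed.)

6

Sorted by end: (3,5)  (4,6)  (0,7)  (7,9)  (8,10)  (9,12)  (12,14)  (14,18)  (18,19)
take (3,5); take (7,9); take (9,12); take (12,14); take (14,18); take (18,19).
Selected 6 shows.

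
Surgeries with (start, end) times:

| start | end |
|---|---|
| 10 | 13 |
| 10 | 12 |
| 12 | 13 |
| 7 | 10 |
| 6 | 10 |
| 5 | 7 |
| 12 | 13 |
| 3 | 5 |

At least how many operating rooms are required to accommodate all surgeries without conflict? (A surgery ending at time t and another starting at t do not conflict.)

starts: [3, 5, 6, 7, 10, 10, 12, 12]
ends:   [5, 7, 10, 10, 12, 13, 13, 13]
s3→1 e5→0 s5→1 s6→2 e7→1 s7→2 e10→1 e10→0 s10→1 s10→2 e12→1 s12→2 s12→3  — peak 3.

3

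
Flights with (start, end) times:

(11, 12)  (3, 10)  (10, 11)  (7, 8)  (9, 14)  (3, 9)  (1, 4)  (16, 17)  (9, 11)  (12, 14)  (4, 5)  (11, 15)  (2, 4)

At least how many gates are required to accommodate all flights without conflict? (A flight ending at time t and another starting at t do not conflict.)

4

Count concurrent intervals with a sweep; the peak is the room count.
Events (time:±→running): 1:+→1 2:+→2 3:+→3 3:+→4 … peak 4.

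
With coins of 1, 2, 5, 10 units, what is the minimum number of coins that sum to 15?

2

15 − 1×10→5 − 1×5→0
Total coins = 1 + 1 = 2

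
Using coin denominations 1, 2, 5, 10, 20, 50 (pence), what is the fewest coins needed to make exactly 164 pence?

164 − 3×50→14 − 1×10→4 − 2×2→0
Total coins = 3 + 1 + 2 = 6

6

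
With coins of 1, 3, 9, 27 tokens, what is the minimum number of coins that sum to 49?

5

49 − 1×27→22 − 2×9→4 − 1×3→1 − 1×1→0
Total coins = 1 + 2 + 1 + 1 = 5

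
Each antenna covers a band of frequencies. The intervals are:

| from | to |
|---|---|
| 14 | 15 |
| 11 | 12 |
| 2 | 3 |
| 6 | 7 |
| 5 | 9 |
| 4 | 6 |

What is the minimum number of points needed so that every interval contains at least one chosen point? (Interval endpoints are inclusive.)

4

Sorted: [2,3] [4,6] [6,7] [5,9] [11,12] [14,15]
{[2,3]} hit by 3; {[4,6],[6,7],[5,9]} hit by 6; {[11,12]} hit by 12; {[14,15]} hit by 15.
Points: 3, 6, 12, 15 (4 total).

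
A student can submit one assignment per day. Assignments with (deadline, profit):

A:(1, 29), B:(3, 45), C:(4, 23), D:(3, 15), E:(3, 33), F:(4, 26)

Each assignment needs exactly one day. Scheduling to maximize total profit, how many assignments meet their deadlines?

Profit order: B=45 E=33 A=29 F=26 C=23 D=15
Assign: B→slot 3, E→slot 2, A→slot 1, F→slot 4, C skipped, D skipped.
Slots: [1:A] [2:E] [3:B] [4:F]
4 of 6 scheduled.

4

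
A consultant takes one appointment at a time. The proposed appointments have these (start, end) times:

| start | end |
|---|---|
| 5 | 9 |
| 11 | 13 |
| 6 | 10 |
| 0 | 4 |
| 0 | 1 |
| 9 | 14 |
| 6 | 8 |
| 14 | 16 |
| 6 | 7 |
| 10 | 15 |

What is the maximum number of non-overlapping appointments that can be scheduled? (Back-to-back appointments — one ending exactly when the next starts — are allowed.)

By end time: (0,1), (0,4), (6,7), (6,8), (5,9), (6,10), (11,13), (9,14), (10,15), (14,16).
Pick (0,1); next start ≥ 1 → (6,7); next start ≥ 7 → (11,13); next start ≥ 13 → (14,16).
Selected 4 appointments.

4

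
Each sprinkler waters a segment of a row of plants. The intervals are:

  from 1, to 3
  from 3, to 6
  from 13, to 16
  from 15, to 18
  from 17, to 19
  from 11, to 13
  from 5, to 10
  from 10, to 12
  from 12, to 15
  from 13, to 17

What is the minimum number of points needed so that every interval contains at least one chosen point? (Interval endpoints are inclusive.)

4

Process intervals by earliest right end; each time one isn't hit yet, stab at its right endpoint.
By right end: [1,3]  [3,6]  [5,10]  [10,12]  [11,13]  [12,15]  [13,16]  [13,17]  [15,18]  [17,19]
[1,3] uncovered → point at 3; [5,10] uncovered → point at 10; [11,13] uncovered → point at 13; [15,18] uncovered → point at 18.
Points: 3, 10, 13, 18 (4 total).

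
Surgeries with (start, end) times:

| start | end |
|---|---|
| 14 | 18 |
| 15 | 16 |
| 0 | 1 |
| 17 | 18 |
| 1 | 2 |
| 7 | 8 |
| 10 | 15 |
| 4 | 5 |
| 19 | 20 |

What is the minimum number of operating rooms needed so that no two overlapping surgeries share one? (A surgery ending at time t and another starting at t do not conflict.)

2

The answer is the maximum number of intervals overlapping at any instant.
starts: [0, 1, 4, 7, 10, 14, 15, 17, 19]
ends:   [1, 2, 5, 8, 15, 16, 18, 18, 20]
s0→1 e1→0 s1→1 e2→0 s4→1 e5→0 s7→1 e8→0 s10→1 s14→2  — peak 2.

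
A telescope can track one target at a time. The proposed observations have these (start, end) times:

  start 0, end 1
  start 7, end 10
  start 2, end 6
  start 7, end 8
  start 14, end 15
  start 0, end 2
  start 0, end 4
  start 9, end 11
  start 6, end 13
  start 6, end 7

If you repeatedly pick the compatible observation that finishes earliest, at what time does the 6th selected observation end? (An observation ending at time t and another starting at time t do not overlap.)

15

Sort by end time and greedily take each interval whose start is ≥ the last chosen end.
Sorted by end: (0,1)  (0,2)  (0,4)  (2,6)  (6,7)  (7,8)  (7,10)  (9,11)  (6,13)  (14,15)
take (0,1); take (2,6); take (6,7); take (7,8); take (9,11); take (14,15).
Selected: (0,1) (2,6) (6,7) (7,8) (9,11) (14,15)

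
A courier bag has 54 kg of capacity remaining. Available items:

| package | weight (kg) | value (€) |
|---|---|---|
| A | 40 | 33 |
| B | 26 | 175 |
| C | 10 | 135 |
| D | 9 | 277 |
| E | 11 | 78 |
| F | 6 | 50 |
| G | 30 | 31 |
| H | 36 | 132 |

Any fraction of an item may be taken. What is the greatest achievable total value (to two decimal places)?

661.15

Greedy by value/weight ratio, highest first.
Order: D (277/9=30.78) > C (135/10=13.50) > F (50/6=8.33) > E (78/11=7.09) > B (175/26=6.73) > H (132/36=3.67) > G (31/30=1.03) > A (33/40=0.82)
Fill: take D (9 @ 277) → take C (10 @ 135) → take F (6 @ 50) → take E (11 @ 78) → take 18/26 of B → 121.15; 54/54 used.
Total value = 661.15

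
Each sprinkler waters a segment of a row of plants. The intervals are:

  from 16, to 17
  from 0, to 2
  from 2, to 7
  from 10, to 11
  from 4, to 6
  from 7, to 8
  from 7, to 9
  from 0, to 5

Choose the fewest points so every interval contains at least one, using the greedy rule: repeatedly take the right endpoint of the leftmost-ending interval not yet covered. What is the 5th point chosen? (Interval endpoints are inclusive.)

Sort by right endpoint; whenever an interval is uncovered, place a point at its right end.
Sorted: [0,2] [0,5] [4,6] [2,7] [7,8] [7,9] [10,11] [16,17]
{[0,2],[0,5]} hit by 2; {[4,6],[2,7]} hit by 6; {[7,8],[7,9]} hit by 8; {[10,11]} hit by 11; {[16,17]} hit by 17.
Points: 2, 6, 8, 11, 17 (5 total).

17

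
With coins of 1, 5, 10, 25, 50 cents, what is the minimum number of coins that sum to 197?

8

Use the largest denomination that fits, subtract, and repeat.
197 = 3×50 + 1×25 + 2×10 + 2×1
Total coins = 3 + 1 + 2 + 2 = 8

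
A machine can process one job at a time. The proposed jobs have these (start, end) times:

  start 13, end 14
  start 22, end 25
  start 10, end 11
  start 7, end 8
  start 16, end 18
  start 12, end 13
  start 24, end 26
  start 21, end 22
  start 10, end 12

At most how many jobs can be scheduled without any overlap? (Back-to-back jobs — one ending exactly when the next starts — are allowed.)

7

Order by finish time; keep every interval that doesn't clash with the previous kept one.
By end time: (7,8), (10,11), (10,12), (12,13), (13,14), (16,18), (21,22), (22,25), (24,26).
Pick (7,8); next start ≥ 8 → (10,11); next start ≥ 11 → (12,13); next start ≥ 13 → (13,14); next start ≥ 14 → (16,18); next start ≥ 18 → (21,22); next start ≥ 22 → (22,25).
Selected 7 jobs.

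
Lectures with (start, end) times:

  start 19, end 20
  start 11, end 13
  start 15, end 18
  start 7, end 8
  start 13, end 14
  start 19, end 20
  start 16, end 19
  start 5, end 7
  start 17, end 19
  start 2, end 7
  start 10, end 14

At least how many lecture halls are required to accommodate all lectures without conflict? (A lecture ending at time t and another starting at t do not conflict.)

3

Count concurrent intervals with a sweep; the peak is the room count.
Events (time:±→running): 2:+→1 5:+→2 7:-→1 7:-→0 7:+→1 8:-→0 10:+→1 11:+→2 13:-→1 13:+→2 14:-→1 14:-→0 15:+→1 16:+→2 17:+→3 … peak 3.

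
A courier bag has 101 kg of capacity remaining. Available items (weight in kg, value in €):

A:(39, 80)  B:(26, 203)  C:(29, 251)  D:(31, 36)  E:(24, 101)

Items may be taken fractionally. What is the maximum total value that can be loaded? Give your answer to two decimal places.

Order: C (251/29=8.66) > B (203/26=7.81) > E (101/24=4.21) > A (80/39=2.05) > D (36/31=1.16)
Fill: take C (29 @ 251) → take B (26 @ 203) → take E (24 @ 101) → take 22/39 of A → 45.13; 101/101 used.
Total value = 600.13

600.13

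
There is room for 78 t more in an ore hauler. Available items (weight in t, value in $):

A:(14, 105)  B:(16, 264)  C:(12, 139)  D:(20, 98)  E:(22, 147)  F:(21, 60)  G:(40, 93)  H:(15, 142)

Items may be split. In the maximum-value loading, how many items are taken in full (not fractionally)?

4

Greedy by value/weight ratio, highest first.
Order: B (264/16=16.50) > C (139/12=11.58) > H (142/15=9.47) > A (105/14=7.50) > E (147/22=6.68) > D (98/20=4.90) > F (60/21=2.86) > G (93/40=2.33)
Fill: take B (16 @ 264) → take C (12 @ 139) → take H (15 @ 142) → take A (14 @ 105) → take 21/22 of E → 140.32; 78/78 used.
4 item(s) taken whole; one partial (take 21/22 of E).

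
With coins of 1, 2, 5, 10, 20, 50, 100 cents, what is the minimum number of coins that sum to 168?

168 − 1×100→68 − 1×50→18 − 1×10→8 − 1×5→3 − 1×2→1 − 1×1→0
Total coins = 1 + 1 + 1 + 1 + 1 + 1 = 6

6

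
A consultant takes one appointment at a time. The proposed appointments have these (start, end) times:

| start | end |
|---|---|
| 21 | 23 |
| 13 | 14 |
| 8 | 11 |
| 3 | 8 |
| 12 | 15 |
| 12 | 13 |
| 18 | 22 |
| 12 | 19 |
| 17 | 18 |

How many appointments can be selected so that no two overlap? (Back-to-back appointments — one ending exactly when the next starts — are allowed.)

Sort by end time and greedily take each interval whose start is ≥ the last chosen end.
By end time: (3,8), (8,11), (12,13), (13,14), (12,15), (17,18), (12,19), (18,22), (21,23).
Pick (3,8); next start ≥ 8 → (8,11); next start ≥ 11 → (12,13); next start ≥ 13 → (13,14); next start ≥ 14 → (17,18); next start ≥ 18 → (18,22).
Selected 6 appointments.

6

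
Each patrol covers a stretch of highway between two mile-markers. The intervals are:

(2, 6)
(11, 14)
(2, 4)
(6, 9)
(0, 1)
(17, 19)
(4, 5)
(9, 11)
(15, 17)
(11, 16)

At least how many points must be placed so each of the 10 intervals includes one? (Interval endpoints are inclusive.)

5

Process intervals by earliest right end; each time one isn't hit yet, stab at its right endpoint.
By right end: [0,1]  [2,4]  [4,5]  [2,6]  [6,9]  [9,11]  [11,14]  [11,16]  [15,17]  [17,19]
[0,1] uncovered → point at 1; [2,4] uncovered → point at 4; [6,9] uncovered → point at 9; [11,14] uncovered → point at 14; [15,17] uncovered → point at 17.
Points: 1, 4, 9, 14, 17 (5 total).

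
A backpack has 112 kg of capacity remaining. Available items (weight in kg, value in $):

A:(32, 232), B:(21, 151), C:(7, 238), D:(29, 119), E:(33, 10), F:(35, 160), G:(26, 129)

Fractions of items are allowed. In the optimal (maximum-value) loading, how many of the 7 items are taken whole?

4

Sort by value per unit weight and fill in that order.
Ratios (sorted): C 34.00, A 7.25, B 7.19, G 4.96, F 4.57, D 4.10, E 0.30
take C (7 @ 238); take A (32 @ 232); take B (21 @ 151); take G (26 @ 129); take 26/35 of F → 118.86. Capacity used 112/112.
4 item(s) taken whole; one partial (take 26/35 of F).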